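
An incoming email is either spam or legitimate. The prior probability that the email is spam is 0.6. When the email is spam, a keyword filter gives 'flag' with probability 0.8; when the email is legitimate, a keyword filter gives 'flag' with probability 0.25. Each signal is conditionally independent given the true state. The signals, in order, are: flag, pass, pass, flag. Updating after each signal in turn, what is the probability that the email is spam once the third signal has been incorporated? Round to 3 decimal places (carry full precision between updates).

0.254

After 'flag': P(spam) = 0.8·0.6000 / (0.8·0.6000 + 0.25·0.4000) ≈ 0.8276
After 'pass': P(spam) = 0.2·0.8276 / (0.2·0.8276 + 0.75·0.1724) ≈ 0.5614
After 'pass': P(spam) = 0.2·0.5614 / (0.2·0.5614 + 0.75·0.4386) ≈ 0.2545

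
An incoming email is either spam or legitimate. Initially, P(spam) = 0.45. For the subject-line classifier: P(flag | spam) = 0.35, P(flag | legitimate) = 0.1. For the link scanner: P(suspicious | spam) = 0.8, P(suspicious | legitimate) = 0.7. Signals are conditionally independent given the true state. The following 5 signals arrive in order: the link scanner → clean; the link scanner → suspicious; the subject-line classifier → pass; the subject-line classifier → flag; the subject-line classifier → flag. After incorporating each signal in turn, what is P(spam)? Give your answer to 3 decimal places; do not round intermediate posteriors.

After the link scanner='clean': P(spam) = 0.2·0.4500 / (0.2·0.4500 + 0.3·0.5500) ≈ 0.3529
After the link scanner='suspicious': P(spam) = 0.8·0.3529 / (0.8·0.3529 + 0.7·0.6471) ≈ 0.3840
After the subject-line classifier='pass': P(spam) = 0.65·0.3840 / (0.65·0.3840 + 0.9·0.6160) ≈ 0.3104
After the subject-line classifier='flag': P(spam) = 0.35·0.3104 / (0.35·0.3104 + 0.1·0.6896) ≈ 0.6118
After the subject-line classifier='flag': P(spam) = 0.35·0.6118 / (0.35·0.6118 + 0.1·0.3882) ≈ 0.8465

0.847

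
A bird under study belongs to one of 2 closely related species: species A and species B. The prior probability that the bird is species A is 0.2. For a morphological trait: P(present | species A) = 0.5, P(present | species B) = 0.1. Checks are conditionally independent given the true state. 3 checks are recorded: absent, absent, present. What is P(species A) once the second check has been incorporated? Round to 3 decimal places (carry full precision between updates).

Each posterior becomes the prior for the next update.
After 'absent': P(species A) = 0.5·0.2000 / (0.5·0.2000 + 0.9·0.8000) ≈ 0.1220
After 'absent': P(species A) = 0.5·0.1220 / (0.5·0.1220 + 0.9·0.8780) ≈ 0.0716

0.072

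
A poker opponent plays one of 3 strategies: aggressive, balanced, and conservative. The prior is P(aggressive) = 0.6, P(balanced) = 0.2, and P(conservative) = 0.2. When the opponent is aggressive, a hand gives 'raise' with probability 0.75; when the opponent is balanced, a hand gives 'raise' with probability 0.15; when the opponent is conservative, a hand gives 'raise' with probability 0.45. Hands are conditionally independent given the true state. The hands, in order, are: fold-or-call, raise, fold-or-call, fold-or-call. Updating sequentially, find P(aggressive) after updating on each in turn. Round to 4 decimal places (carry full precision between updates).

0.1739

After 'fold-or-call': normaliser = 0.25·0.6000 + 0.85·0.2000 + 0.55·0.2000; P(aggressive) ≈ 0.3488, P(balanced) ≈ 0.3953, P(conservative) ≈ 0.2558
After 'raise': normaliser = 0.75·0.3488 + 0.15·0.3953 + 0.45·0.2558; P(aggressive) ≈ 0.6000, P(balanced) ≈ 0.1360, P(conservative) ≈ 0.2640
After 'fold-or-call': normaliser = 0.25·0.6000 + 0.85·0.1360 + 0.55·0.2640; P(aggressive) ≈ 0.3651, P(balanced) ≈ 0.2814, P(conservative) ≈ 0.3535
After 'fold-or-call': normaliser = 0.25·0.3651 + 0.85·0.2814 + 0.55·0.3535; P(aggressive) ≈ 0.1739, P(balanced) ≈ 0.4557, P(conservative) ≈ 0.3704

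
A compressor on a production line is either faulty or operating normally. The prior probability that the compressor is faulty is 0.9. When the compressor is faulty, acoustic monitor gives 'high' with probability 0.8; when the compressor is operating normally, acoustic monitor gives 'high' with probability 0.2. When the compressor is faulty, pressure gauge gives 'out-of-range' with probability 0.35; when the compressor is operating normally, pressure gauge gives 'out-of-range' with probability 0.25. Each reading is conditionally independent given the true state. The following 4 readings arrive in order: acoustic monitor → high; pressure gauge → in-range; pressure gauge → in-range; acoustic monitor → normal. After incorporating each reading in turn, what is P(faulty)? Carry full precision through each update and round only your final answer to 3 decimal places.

0.871

After acoustic monitor='high': P(faulty) = 0.8·0.9000 / (0.8·0.9000 + 0.2·0.1000) ≈ 0.9730
After pressure gauge='in-range': P(faulty) = 0.65·0.9730 / (0.65·0.9730 + 0.75·0.0270) ≈ 0.9689
After pressure gauge='in-range': P(faulty) = 0.65·0.9689 / (0.65·0.9689 + 0.75·0.0311) ≈ 0.9643
After acoustic monitor='normal': P(faulty) = 0.2·0.9643 / (0.2·0.9643 + 0.8·0.0357) ≈ 0.8711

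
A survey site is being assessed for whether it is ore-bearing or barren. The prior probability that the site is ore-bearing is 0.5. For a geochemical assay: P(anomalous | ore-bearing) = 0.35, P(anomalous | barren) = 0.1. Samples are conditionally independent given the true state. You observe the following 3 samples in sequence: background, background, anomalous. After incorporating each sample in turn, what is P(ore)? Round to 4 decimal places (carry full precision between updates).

0.6461

Each posterior becomes the prior for the next update.
After 'background': P(ore) = 0.65·0.5000 / (0.65·0.5000 + 0.9·0.5000) ≈ 0.4194
After 'background': P(ore) = 0.65·0.4194 / (0.65·0.4194 + 0.9·0.5806) ≈ 0.3428
After 'anomalous': P(ore) = 0.35·0.3428 / (0.35·0.3428 + 0.1·0.6572) ≈ 0.6461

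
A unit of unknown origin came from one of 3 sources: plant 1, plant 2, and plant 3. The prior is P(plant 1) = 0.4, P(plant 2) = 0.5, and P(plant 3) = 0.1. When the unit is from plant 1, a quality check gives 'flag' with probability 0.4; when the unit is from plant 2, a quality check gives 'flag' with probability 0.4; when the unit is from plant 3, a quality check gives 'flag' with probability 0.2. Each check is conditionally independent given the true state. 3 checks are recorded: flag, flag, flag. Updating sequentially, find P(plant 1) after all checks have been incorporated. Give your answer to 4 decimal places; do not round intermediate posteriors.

0.4384

After 'flag': normaliser = 0.4·0.4000 + 0.4·0.5000 + 0.2·0.1000; P(plant 1) ≈ 0.4211, P(plant 2) ≈ 0.5263, P(plant 3) ≈ 0.0526
After 'flag': normaliser = 0.4·0.4211 + 0.4·0.5263 + 0.2·0.0526; P(plant 1) ≈ 0.4324, P(plant 2) ≈ 0.5405, P(plant 3) ≈ 0.0270
After 'flag': normaliser = 0.4·0.4324 + 0.4·0.5405 + 0.2·0.0270; P(plant 1) ≈ 0.4384, P(plant 2) ≈ 0.5479, P(plant 3) ≈ 0.0137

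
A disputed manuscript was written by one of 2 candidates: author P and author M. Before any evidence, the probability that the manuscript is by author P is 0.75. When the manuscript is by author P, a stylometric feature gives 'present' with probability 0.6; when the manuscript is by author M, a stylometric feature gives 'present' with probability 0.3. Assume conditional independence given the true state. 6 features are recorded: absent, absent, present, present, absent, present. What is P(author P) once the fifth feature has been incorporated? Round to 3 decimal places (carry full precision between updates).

0.691

After 'absent': P(author P) = 0.4·0.7500 / (0.4·0.7500 + 0.7·0.2500) ≈ 0.6316
After 'absent': P(author P) = 0.4·0.6316 / (0.4·0.6316 + 0.7·0.3684) ≈ 0.4948
After 'present': P(author P) = 0.6·0.4948 / (0.6·0.4948 + 0.3·0.5052) ≈ 0.6621
After 'present': P(author P) = 0.6·0.6621 / (0.6·0.6621 + 0.3·0.3379) ≈ 0.7967
After 'absent': P(author P) = 0.4·0.7967 / (0.4·0.7967 + 0.7·0.2033) ≈ 0.6913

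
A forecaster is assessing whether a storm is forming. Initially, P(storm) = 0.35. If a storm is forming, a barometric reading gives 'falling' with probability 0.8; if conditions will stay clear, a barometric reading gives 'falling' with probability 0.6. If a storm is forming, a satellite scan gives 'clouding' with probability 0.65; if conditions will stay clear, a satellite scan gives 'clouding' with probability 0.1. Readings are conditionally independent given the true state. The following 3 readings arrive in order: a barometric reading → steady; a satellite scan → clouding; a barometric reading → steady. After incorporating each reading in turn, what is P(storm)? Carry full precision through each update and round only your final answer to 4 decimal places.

0.4667

After a barometric reading='steady': P(storm) = 0.2·0.3500 / (0.2·0.3500 + 0.4·0.6500) ≈ 0.2121
After a satellite scan='clouding': P(storm) = 0.65·0.2121 / (0.65·0.2121 + 0.1·0.7879) ≈ 0.6364
After a barometric reading='steady': P(storm) = 0.2·0.6364 / (0.2·0.6364 + 0.4·0.3636) ≈ 0.4667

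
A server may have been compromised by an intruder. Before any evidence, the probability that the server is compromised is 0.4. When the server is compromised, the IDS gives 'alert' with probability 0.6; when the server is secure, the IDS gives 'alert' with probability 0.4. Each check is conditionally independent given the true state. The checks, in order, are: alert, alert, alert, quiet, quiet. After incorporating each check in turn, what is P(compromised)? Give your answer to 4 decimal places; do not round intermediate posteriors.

After 'alert': P(compromised) = 0.6·0.4000 / (0.6·0.4000 + 0.4·0.6000) ≈ 0.5000
After 'alert': P(compromised) = 0.6·0.5000 / (0.6·0.5000 + 0.4·0.5000) ≈ 0.6000
After 'alert': P(compromised) = 0.6·0.6000 / (0.6·0.6000 + 0.4·0.4000) ≈ 0.6923
After 'quiet': P(compromised) = 0.4·0.6923 / (0.4·0.6923 + 0.6·0.3077) ≈ 0.6000
After 'quiet': P(compromised) = 0.4·0.6000 / (0.4·0.6000 + 0.6·0.4000) ≈ 0.5000

0.5000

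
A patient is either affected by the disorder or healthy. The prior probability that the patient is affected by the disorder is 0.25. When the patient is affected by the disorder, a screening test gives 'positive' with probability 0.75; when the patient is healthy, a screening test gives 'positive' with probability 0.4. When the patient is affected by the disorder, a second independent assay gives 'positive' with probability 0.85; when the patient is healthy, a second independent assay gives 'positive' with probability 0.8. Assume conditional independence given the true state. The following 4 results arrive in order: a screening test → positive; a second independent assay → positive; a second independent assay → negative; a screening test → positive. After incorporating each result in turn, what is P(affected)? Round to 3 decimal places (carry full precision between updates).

0.483

After a screening test='positive': P(affected) = 0.75·0.2500 / (0.75·0.2500 + 0.4·0.7500) ≈ 0.3846
After a second independent assay='positive': P(affected) = 0.85·0.3846 / (0.85·0.3846 + 0.8·0.6154) ≈ 0.3991
After a second independent assay='negative': P(affected) = 0.15·0.3991 / (0.15·0.3991 + 0.2·0.6009) ≈ 0.3325
After a screening test='positive': P(affected) = 0.75·0.3325 / (0.75·0.3325 + 0.4·0.6675) ≈ 0.4829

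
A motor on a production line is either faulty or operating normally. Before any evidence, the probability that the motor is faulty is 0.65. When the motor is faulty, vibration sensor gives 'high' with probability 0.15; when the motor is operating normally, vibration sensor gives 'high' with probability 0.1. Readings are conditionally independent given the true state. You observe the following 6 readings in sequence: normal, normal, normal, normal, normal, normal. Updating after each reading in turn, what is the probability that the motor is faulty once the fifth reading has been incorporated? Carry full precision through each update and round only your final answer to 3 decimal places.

Each posterior becomes the prior for the next update.
After 'normal': P(faulty) = 0.85·0.6500 / (0.85·0.6500 + 0.9·0.3500) ≈ 0.6369
After 'normal': P(faulty) = 0.85·0.6369 / (0.85·0.6369 + 0.9·0.3631) ≈ 0.6236
After 'normal': P(faulty) = 0.85·0.6236 / (0.85·0.6236 + 0.9·0.3764) ≈ 0.6101
After 'normal': P(faulty) = 0.85·0.6101 / (0.85·0.6101 + 0.9·0.3899) ≈ 0.5964
After 'normal': P(faulty) = 0.85·0.5964 / (0.85·0.5964 + 0.9·0.4036) ≈ 0.5825

0.583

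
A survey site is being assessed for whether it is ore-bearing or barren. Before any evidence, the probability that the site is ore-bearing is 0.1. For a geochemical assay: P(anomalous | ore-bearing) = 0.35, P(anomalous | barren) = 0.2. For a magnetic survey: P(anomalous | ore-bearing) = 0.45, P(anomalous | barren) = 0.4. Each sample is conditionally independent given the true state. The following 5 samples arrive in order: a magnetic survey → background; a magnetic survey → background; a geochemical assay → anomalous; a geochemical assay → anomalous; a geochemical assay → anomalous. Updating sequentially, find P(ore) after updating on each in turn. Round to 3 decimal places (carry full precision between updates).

0.333

After a magnetic survey='background': P(ore) = 0.55·0.1000 / (0.55·0.1000 + 0.6·0.9000) ≈ 0.0924
After a magnetic survey='background': P(ore) = 0.55·0.0924 / (0.55·0.0924 + 0.6·0.9076) ≈ 0.0854
After a geochemical assay='anomalous': P(ore) = 0.35·0.0854 / (0.35·0.0854 + 0.2·0.9146) ≈ 0.1404
After a geochemical assay='anomalous': P(ore) = 0.35·0.1404 / (0.35·0.1404 + 0.2·0.8596) ≈ 0.2224
After a geochemical assay='anomalous': P(ore) = 0.35·0.2224 / (0.35·0.2224 + 0.2·0.7776) ≈ 0.3335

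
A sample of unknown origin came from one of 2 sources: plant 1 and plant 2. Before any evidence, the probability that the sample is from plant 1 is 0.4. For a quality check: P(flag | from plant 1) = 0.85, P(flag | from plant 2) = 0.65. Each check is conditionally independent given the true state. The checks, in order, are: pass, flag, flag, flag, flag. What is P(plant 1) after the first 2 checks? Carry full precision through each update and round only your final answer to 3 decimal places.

After 'pass': P(plant 1) = 0.15·0.4000 / (0.15·0.4000 + 0.35·0.6000) ≈ 0.2222
After 'flag': P(plant 1) = 0.85·0.2222 / (0.85·0.2222 + 0.65·0.7778) ≈ 0.2720

0.272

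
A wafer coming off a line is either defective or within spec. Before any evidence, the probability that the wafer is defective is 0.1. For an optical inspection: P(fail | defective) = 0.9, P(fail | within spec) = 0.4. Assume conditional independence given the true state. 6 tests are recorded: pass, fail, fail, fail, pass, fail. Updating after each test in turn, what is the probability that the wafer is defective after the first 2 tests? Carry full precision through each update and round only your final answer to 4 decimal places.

After 'pass': P(defective) = 0.1·0.1000 / (0.1·0.1000 + 0.6·0.9000) ≈ 0.0182
After 'fail': P(defective) = 0.9·0.0182 / (0.9·0.0182 + 0.4·0.9818) ≈ 0.0400

0.0400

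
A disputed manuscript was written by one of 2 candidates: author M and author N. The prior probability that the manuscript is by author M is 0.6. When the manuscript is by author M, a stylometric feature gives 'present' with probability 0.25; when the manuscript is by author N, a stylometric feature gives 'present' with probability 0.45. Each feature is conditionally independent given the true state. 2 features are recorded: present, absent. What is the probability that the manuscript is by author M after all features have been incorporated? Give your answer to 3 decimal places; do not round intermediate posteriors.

Apply Bayes' rule sequentially, carrying P(author M) forward.
After 'present': P(author M) = 0.25·0.6000 / (0.25·0.6000 + 0.45·0.4000) ≈ 0.4545
After 'absent': P(author M) = 0.75·0.4545 / (0.75·0.4545 + 0.55·0.5455) ≈ 0.5319

0.532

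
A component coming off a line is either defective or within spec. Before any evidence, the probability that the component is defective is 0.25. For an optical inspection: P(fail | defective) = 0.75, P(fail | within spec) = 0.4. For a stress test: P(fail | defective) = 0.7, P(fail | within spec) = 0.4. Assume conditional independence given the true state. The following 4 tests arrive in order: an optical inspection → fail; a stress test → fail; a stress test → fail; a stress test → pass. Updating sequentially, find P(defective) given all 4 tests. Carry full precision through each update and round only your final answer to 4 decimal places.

After an optical inspection='fail': P(defective) = 0.75·0.2500 / (0.75·0.2500 + 0.4·0.7500) ≈ 0.3846
After a stress test='fail': P(defective) = 0.7·0.3846 / (0.7·0.3846 + 0.4·0.6154) ≈ 0.5224
After a stress test='fail': P(defective) = 0.7·0.5224 / (0.7·0.5224 + 0.4·0.4776) ≈ 0.6568
After a stress test='pass': P(defective) = 0.3·0.6568 / (0.3·0.6568 + 0.6·0.3432) ≈ 0.4890

0.4890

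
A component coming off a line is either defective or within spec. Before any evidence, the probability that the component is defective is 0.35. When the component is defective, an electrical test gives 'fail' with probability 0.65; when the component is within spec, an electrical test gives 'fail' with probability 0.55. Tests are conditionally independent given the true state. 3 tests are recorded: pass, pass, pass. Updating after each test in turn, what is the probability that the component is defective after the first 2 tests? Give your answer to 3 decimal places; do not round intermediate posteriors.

0.246

After 'pass': P(defective) = 0.35·0.3500 / (0.35·0.3500 + 0.45·0.6500) ≈ 0.2952
After 'pass': P(defective) = 0.35·0.2952 / (0.35·0.2952 + 0.45·0.7048) ≈ 0.2457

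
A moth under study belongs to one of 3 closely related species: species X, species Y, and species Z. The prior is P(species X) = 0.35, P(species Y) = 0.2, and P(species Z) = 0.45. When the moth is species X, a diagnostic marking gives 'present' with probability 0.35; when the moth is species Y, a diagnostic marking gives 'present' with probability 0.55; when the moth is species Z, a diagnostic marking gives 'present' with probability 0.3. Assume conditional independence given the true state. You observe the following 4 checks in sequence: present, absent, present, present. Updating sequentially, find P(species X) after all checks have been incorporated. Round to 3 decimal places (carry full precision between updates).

0.294

After 'present': normaliser = 0.35·0.3500 + 0.55·0.2000 + 0.3·0.4500; P(species X) ≈ 0.3333, P(species Y) ≈ 0.2993, P(species Z) ≈ 0.3673
After 'absent': normaliser = 0.65·0.3333 + 0.45·0.2993 + 0.7·0.3673; P(species X) ≈ 0.3561, P(species Y) ≈ 0.2214, P(species Z) ≈ 0.4226
After 'present': normaliser = 0.35·0.3561 + 0.55·0.2214 + 0.3·0.4226; P(species X) ≈ 0.3340, P(species Y) ≈ 0.3263, P(species Z) ≈ 0.3397
After 'present': normaliser = 0.35·0.3340 + 0.55·0.3263 + 0.3·0.3397; P(species X) ≈ 0.2935, P(species Y) ≈ 0.4506, P(species Z) ≈ 0.2559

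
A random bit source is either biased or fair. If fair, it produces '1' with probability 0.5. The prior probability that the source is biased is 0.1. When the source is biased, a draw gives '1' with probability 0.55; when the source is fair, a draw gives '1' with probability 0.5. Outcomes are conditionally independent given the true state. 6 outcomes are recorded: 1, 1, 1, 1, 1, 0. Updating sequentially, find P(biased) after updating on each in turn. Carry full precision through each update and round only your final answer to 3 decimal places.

Apply Bayes' rule sequentially, carrying P(biased) forward.
After '1': P(biased) = 0.55·0.1000 / (0.55·0.1000 + 0.5·0.9000) ≈ 0.1089
After '1': P(biased) = 0.55·0.1089 / (0.55·0.1089 + 0.5·0.8911) ≈ 0.1185
After '1': P(biased) = 0.55·0.1185 / (0.55·0.1185 + 0.5·0.8815) ≈ 0.1288
After '1': P(biased) = 0.55·0.1288 / (0.55·0.1288 + 0.5·0.8712) ≈ 0.1399
After '1': P(biased) = 0.55·0.1399 / (0.55·0.1399 + 0.5·0.8601) ≈ 0.1518
After '0': P(biased) = 0.45·0.1518 / (0.45·0.1518 + 0.5·0.8482) ≈ 0.1387

0.139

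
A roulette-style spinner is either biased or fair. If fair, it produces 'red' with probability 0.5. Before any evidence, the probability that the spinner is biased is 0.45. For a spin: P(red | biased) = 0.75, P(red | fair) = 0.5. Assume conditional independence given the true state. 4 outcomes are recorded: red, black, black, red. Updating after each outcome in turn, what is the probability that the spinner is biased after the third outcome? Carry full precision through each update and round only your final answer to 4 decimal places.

After 'red': P(biased) = 0.75·0.4500 / (0.75·0.4500 + 0.5·0.5500) ≈ 0.5510
After 'black': P(biased) = 0.25·0.5510 / (0.25·0.5510 + 0.5·0.4490) ≈ 0.3803
After 'black': P(biased) = 0.25·0.3803 / (0.25·0.3803 + 0.5·0.6197) ≈ 0.2348

0.2348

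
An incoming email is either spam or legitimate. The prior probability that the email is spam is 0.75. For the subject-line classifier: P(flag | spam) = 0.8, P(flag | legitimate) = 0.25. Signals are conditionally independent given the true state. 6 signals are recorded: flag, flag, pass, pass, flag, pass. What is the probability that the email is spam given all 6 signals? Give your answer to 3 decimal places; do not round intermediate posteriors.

0.651

After 'flag': P(spam) = 0.8·0.7500 / (0.8·0.7500 + 0.25·0.2500) ≈ 0.9057
After 'flag': P(spam) = 0.8·0.9057 / (0.8·0.9057 + 0.25·0.0943) ≈ 0.9685
After 'pass': P(spam) = 0.2·0.9685 / (0.2·0.9685 + 0.75·0.0315) ≈ 0.8912
After 'pass': P(spam) = 0.2·0.8912 / (0.2·0.8912 + 0.75·0.1088) ≈ 0.6860
After 'flag': P(spam) = 0.8·0.6860 / (0.8·0.6860 + 0.25·0.3140) ≈ 0.8749
After 'pass': P(spam) = 0.2·0.8749 / (0.2·0.8749 + 0.75·0.1251) ≈ 0.6509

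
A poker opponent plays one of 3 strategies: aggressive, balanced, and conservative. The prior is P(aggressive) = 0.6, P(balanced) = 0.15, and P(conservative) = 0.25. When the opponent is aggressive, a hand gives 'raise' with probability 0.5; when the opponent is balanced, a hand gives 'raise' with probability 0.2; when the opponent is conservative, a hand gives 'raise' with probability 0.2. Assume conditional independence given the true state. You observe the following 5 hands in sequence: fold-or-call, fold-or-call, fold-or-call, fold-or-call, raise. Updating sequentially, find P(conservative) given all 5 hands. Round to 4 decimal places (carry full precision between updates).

0.3975

After 'fold-or-call': normaliser = 0.5·0.6000 + 0.8·0.1500 + 0.8·0.2500; P(aggressive) ≈ 0.4839, P(balanced) ≈ 0.1935, P(conservative) ≈ 0.3226
After 'fold-or-call': normaliser = 0.5·0.4839 + 0.8·0.1935 + 0.8·0.3226; P(aggressive) ≈ 0.3695, P(balanced) ≈ 0.2365, P(conservative) ≈ 0.3941
After 'fold-or-call': normaliser = 0.5·0.3695 + 0.8·0.2365 + 0.8·0.3941; P(aggressive) ≈ 0.2680, P(balanced) ≈ 0.2745, P(conservative) ≈ 0.4575
After 'fold-or-call': normaliser = 0.5·0.2680 + 0.8·0.2745 + 0.8·0.4575; P(aggressive) ≈ 0.1863, P(balanced) ≈ 0.3052, P(conservative) ≈ 0.5086
After 'raise': normaliser = 0.5·0.1863 + 0.2·0.3052 + 0.2·0.5086; P(aggressive) ≈ 0.3640, P(balanced) ≈ 0.2385, P(conservative) ≈ 0.3975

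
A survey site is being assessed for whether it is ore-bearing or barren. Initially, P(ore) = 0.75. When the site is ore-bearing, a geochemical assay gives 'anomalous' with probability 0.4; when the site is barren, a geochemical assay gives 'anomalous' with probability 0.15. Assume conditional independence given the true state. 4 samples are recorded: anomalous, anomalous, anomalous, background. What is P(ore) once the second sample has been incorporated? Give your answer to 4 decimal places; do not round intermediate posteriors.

0.9552

Apply Bayes' rule sequentially, carrying P(ore) forward.
After 'anomalous': P(ore) = 0.4·0.7500 / (0.4·0.7500 + 0.15·0.2500) ≈ 0.8889
After 'anomalous': P(ore) = 0.4·0.8889 / (0.4·0.8889 + 0.15·0.1111) ≈ 0.9552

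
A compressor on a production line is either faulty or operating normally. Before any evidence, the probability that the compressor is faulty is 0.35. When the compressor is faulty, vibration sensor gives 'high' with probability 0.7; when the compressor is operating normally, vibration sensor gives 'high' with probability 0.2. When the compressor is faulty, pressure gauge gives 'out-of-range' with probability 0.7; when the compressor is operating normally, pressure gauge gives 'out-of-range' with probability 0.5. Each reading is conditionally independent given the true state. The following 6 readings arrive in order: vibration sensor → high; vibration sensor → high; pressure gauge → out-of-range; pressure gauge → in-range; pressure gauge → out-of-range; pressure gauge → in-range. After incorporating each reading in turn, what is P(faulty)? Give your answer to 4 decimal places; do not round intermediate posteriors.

Each posterior becomes the prior for the next update.
After vibration sensor='high': P(faulty) = 0.7·0.3500 / (0.7·0.3500 + 0.2·0.6500) ≈ 0.6533
After vibration sensor='high': P(faulty) = 0.7·0.6533 / (0.7·0.6533 + 0.2·0.3467) ≈ 0.8684
After pressure gauge='out-of-range': P(faulty) = 0.7·0.8684 / (0.7·0.8684 + 0.5·0.1316) ≈ 0.9023
After pressure gauge='in-range': P(faulty) = 0.3·0.9023 / (0.3·0.9023 + 0.5·0.0977) ≈ 0.8471
After pressure gauge='out-of-range': P(faulty) = 0.7·0.8471 / (0.7·0.8471 + 0.5·0.1529) ≈ 0.8858
After pressure gauge='in-range': P(faulty) = 0.3·0.8858 / (0.3·0.8858 + 0.5·0.1142) ≈ 0.8231

0.8231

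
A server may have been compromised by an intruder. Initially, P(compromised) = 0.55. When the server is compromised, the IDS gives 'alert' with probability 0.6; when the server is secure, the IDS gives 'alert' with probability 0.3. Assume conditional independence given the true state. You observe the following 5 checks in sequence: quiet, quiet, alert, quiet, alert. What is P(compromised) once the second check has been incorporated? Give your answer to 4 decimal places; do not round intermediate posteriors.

0.2853

Apply Bayes' rule sequentially, carrying P(compromised) forward.
After 'quiet': P(compromised) = 0.4·0.5500 / (0.4·0.5500 + 0.7·0.4500) ≈ 0.4112
After 'quiet': P(compromised) = 0.4·0.4112 / (0.4·0.4112 + 0.7·0.5888) ≈ 0.2853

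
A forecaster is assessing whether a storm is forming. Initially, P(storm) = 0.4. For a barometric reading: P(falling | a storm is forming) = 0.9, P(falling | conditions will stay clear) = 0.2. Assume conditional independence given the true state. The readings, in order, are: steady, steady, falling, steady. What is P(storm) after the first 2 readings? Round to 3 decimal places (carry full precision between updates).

After 'steady': P(storm) = 0.1·0.4000 / (0.1·0.4000 + 0.8·0.6000) ≈ 0.0769
After 'steady': P(storm) = 0.1·0.0769 / (0.1·0.0769 + 0.8·0.9231) ≈ 0.0103

0.010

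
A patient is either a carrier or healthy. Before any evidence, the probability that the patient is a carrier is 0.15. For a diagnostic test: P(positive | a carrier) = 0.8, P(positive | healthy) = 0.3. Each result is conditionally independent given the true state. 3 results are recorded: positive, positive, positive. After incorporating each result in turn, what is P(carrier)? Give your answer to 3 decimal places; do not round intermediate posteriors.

Apply Bayes' rule sequentially, carrying P(carrier) forward.
After 'positive': P(carrier) = 0.8·0.1500 / (0.8·0.1500 + 0.3·0.8500) ≈ 0.3200
After 'positive': P(carrier) = 0.8·0.3200 / (0.8·0.3200 + 0.3·0.6800) ≈ 0.5565
After 'positive': P(carrier) = 0.8·0.5565 / (0.8·0.5565 + 0.3·0.4435) ≈ 0.7699

0.770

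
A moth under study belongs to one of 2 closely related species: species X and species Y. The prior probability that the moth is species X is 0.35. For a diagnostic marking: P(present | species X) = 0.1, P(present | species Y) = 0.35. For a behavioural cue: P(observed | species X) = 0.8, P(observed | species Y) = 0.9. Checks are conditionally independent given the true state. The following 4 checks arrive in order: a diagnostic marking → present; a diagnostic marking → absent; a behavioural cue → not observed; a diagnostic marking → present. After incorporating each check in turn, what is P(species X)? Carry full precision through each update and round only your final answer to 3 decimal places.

0.109

After a diagnostic marking='present': P(species X) = 0.1·0.3500 / (0.1·0.3500 + 0.35·0.6500) ≈ 0.1333
After a diagnostic marking='absent': P(species X) = 0.9·0.1333 / (0.9·0.1333 + 0.65·0.8667) ≈ 0.1756
After a behavioural cue='not observed': P(species X) = 0.2·0.1756 / (0.2·0.1756 + 0.1·0.8244) ≈ 0.2988
After a diagnostic marking='present': P(species X) = 0.1·0.2988 / (0.1·0.2988 + 0.35·0.7012) ≈ 0.1085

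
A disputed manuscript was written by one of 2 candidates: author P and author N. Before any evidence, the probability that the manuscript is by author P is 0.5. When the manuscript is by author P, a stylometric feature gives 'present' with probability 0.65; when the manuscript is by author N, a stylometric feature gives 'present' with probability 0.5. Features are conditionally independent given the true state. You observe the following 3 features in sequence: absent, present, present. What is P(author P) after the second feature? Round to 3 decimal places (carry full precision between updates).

0.476

Apply Bayes' rule sequentially, carrying P(author P) forward.
After 'absent': P(author P) = 0.35·0.5000 / (0.35·0.5000 + 0.5·0.5000) ≈ 0.4118
After 'present': P(author P) = 0.65·0.4118 / (0.65·0.4118 + 0.5·0.5882) ≈ 0.4764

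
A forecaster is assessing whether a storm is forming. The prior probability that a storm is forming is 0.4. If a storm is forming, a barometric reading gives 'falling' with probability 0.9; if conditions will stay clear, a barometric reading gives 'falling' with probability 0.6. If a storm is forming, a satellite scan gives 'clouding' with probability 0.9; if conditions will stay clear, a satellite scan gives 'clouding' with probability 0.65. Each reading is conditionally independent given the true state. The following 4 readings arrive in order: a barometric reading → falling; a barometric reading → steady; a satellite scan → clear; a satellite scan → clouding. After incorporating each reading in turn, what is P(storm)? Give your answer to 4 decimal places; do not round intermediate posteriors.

After a barometric reading='falling': P(storm) = 0.9·0.4000 / (0.9·0.4000 + 0.6·0.6000) ≈ 0.5000
After a barometric reading='steady': P(storm) = 0.1·0.5000 / (0.1·0.5000 + 0.4·0.5000) ≈ 0.2000
After a satellite scan='clear': P(storm) = 0.1·0.2000 / (0.1·0.2000 + 0.35·0.8000) ≈ 0.0667
After a satellite scan='clouding': P(storm) = 0.9·0.0667 / (0.9·0.0667 + 0.65·0.9333) ≈ 0.0900

0.0900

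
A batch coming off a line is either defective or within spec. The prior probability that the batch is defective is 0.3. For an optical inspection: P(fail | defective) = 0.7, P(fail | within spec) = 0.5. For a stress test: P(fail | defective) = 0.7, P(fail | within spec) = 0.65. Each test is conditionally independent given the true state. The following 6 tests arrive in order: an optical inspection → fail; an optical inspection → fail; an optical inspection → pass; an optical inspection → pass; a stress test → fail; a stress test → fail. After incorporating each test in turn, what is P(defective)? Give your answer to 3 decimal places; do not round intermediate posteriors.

After an optical inspection='fail': P(defective) = 0.7·0.3000 / (0.7·0.3000 + 0.5·0.7000) ≈ 0.3750
After an optical inspection='fail': P(defective) = 0.7·0.3750 / (0.7·0.3750 + 0.5·0.6250) ≈ 0.4565
After an optical inspection='pass': P(defective) = 0.3·0.4565 / (0.3·0.4565 + 0.5·0.5435) ≈ 0.3351
After an optical inspection='pass': P(defective) = 0.3·0.3351 / (0.3·0.3351 + 0.5·0.6649) ≈ 0.2322
After a stress test='fail': P(defective) = 0.7·0.2322 / (0.7·0.2322 + 0.65·0.7678) ≈ 0.2457
After a stress test='fail': P(defective) = 0.7·0.2457 / (0.7·0.2457 + 0.65·0.7543) ≈ 0.2596

0.260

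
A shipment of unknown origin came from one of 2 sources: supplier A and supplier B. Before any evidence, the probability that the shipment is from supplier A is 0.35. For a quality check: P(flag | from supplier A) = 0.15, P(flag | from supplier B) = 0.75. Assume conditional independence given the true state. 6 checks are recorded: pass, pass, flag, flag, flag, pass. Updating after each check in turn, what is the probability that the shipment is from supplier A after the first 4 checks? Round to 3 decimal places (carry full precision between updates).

0.199

Apply Bayes' rule sequentially, carrying P(supplier A) forward.
After 'pass': P(supplier A) = 0.85·0.3500 / (0.85·0.3500 + 0.25·0.6500) ≈ 0.6467
After 'pass': P(supplier A) = 0.85·0.6467 / (0.85·0.6467 + 0.25·0.3533) ≈ 0.8616
After 'flag': P(supplier A) = 0.15·0.8616 / (0.15·0.8616 + 0.75·0.1384) ≈ 0.5546
After 'flag': P(supplier A) = 0.15·0.5546 / (0.15·0.5546 + 0.75·0.4454) ≈ 0.1993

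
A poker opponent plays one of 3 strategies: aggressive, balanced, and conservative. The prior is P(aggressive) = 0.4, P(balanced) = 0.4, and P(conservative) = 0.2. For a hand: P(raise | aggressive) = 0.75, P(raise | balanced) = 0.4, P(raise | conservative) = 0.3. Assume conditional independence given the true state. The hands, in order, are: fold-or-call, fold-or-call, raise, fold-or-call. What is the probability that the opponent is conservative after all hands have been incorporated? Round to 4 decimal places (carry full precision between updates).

0.3440

After 'fold-or-call': normaliser = 0.25·0.4000 + 0.6·0.4000 + 0.7·0.2000; P(aggressive) ≈ 0.2083, P(balanced) ≈ 0.5000, P(conservative) ≈ 0.2917
After 'fold-or-call': normaliser = 0.25·0.2083 + 0.6·0.5000 + 0.7·0.2917; P(aggressive) ≈ 0.0936, P(balanced) ≈ 0.5393, P(conservative) ≈ 0.3670
After 'raise': normaliser = 0.75·0.0936 + 0.4·0.5393 + 0.3·0.3670; P(aggressive) ≈ 0.1773, P(balanced) ≈ 0.5447, P(conservative) ≈ 0.2780
After 'fold-or-call': normaliser = 0.25·0.1773 + 0.6·0.5447 + 0.7·0.2780; P(aggressive) ≈ 0.0784, P(balanced) ≈ 0.5777, P(conservative) ≈ 0.3440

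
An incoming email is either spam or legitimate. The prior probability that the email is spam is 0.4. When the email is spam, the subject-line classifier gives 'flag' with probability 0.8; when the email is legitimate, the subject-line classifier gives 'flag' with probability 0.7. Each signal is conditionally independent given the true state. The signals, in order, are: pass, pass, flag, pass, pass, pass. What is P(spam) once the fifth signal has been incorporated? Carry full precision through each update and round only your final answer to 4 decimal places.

After 'pass': P(spam) = 0.2·0.4000 / (0.2·0.4000 + 0.3·0.6000) ≈ 0.3077
After 'pass': P(spam) = 0.2·0.3077 / (0.2·0.3077 + 0.3·0.6923) ≈ 0.2286
After 'flag': P(spam) = 0.8·0.2286 / (0.8·0.2286 + 0.7·0.7714) ≈ 0.2530
After 'pass': P(spam) = 0.2·0.2530 / (0.2·0.2530 + 0.3·0.7470) ≈ 0.1842
After 'pass': P(spam) = 0.2·0.1842 / (0.2·0.1842 + 0.3·0.8158) ≈ 0.1308

0.1308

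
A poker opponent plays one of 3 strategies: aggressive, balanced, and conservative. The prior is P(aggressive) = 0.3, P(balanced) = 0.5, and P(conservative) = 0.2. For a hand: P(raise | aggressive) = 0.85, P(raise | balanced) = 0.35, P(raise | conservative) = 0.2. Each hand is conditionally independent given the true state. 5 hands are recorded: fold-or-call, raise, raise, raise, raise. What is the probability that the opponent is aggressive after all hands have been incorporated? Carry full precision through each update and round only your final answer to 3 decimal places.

0.821

After 'fold-or-call': normaliser = 0.15·0.3000 + 0.65·0.5000 + 0.8·0.2000; P(aggressive) ≈ 0.0849, P(balanced) ≈ 0.6132, P(conservative) ≈ 0.3019
After 'raise': normaliser = 0.85·0.0849 + 0.35·0.6132 + 0.2·0.3019; P(aggressive) ≈ 0.2079, P(balanced) ≈ 0.6182, P(conservative) ≈ 0.1739
After 'raise': normaliser = 0.85·0.2079 + 0.35·0.6182 + 0.2·0.1739; P(aggressive) ≈ 0.4130, P(balanced) ≈ 0.5057, P(conservative) ≈ 0.0813
After 'raise': normaliser = 0.85·0.4130 + 0.35·0.5057 + 0.2·0.0813; P(aggressive) ≈ 0.6449, P(balanced) ≈ 0.3252, P(conservative) ≈ 0.0299
After 'raise': normaliser = 0.85·0.6449 + 0.35·0.3252 + 0.2·0.0299; P(aggressive) ≈ 0.8207, P(balanced) ≈ 0.1704, P(conservative) ≈ 0.0089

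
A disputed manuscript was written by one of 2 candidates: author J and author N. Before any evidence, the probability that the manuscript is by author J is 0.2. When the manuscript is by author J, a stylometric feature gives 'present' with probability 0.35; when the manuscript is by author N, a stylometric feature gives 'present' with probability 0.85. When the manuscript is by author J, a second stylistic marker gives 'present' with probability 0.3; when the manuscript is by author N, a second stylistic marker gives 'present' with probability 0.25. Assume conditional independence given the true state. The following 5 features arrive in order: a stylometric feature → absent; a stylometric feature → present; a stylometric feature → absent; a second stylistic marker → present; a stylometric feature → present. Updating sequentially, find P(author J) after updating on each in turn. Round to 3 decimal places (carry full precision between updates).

Each posterior becomes the prior for the next update.
After a stylometric feature='absent': P(author J) = 0.65·0.2000 / (0.65·0.2000 + 0.15·0.8000) ≈ 0.5200
After a stylometric feature='present': P(author J) = 0.35·0.5200 / (0.35·0.5200 + 0.85·0.4800) ≈ 0.3085
After a stylometric feature='absent': P(author J) = 0.65·0.3085 / (0.65·0.3085 + 0.15·0.6915) ≈ 0.6591
After a second stylistic marker='present': P(author J) = 0.3·0.6591 / (0.3·0.6591 + 0.25·0.3409) ≈ 0.6988
After a stylometric feature='present': P(author J) = 0.35·0.6988 / (0.35·0.6988 + 0.85·0.3012) ≈ 0.4885

0.489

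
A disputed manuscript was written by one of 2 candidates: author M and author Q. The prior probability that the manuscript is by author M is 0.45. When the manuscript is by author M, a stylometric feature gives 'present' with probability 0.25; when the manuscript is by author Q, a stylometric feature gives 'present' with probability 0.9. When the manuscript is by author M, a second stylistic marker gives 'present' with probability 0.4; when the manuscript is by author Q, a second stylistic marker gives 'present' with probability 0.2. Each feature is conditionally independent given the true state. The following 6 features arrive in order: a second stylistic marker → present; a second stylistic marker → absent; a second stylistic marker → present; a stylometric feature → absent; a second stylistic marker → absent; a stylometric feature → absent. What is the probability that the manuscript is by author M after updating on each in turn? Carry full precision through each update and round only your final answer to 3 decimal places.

Each posterior becomes the prior for the next update.
After a second stylistic marker='present': P(author M) = 0.4·0.4500 / (0.4·0.4500 + 0.2·0.5500) ≈ 0.6207
After a second stylistic marker='absent': P(author M) = 0.6·0.6207 / (0.6·0.6207 + 0.8·0.3793) ≈ 0.5510
After a second stylistic marker='present': P(author M) = 0.4·0.5510 / (0.4·0.5510 + 0.2·0.4490) ≈ 0.7105
After a stylometric feature='absent': P(author M) = 0.75·0.7105 / (0.75·0.7105 + 0.1·0.2895) ≈ 0.9485
After a second stylistic marker='absent': P(author M) = 0.6·0.9485 / (0.6·0.9485 + 0.8·0.0515) ≈ 0.9325
After a stylometric feature='absent': P(author M) = 0.75·0.9325 / (0.75·0.9325 + 0.1·0.0675) ≈ 0.9904

0.990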